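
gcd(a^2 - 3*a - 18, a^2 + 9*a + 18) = a + 3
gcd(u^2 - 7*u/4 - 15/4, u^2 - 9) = u - 3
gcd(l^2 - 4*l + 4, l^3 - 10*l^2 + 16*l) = l - 2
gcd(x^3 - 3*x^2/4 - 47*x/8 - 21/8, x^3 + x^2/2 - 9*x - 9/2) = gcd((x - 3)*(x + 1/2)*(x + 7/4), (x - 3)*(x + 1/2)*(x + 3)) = x^2 - 5*x/2 - 3/2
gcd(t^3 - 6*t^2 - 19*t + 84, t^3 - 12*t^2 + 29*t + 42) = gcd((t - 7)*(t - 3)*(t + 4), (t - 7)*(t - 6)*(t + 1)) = t - 7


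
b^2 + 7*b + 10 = (b + 2)*(b + 5)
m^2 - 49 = (m - 7)*(m + 7)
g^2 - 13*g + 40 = (g - 8)*(g - 5)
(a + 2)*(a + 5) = a^2 + 7*a + 10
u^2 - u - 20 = (u - 5)*(u + 4)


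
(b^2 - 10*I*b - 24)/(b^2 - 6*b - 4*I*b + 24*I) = (b - 6*I)/(b - 6)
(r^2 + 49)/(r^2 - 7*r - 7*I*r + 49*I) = (r + 7*I)/(r - 7)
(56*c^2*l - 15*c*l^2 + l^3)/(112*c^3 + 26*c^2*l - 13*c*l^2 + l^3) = l/(2*c + l)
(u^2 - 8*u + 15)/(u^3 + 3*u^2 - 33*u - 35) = (u - 3)/(u^2 + 8*u + 7)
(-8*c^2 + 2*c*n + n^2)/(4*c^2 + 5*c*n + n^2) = (-2*c + n)/(c + n)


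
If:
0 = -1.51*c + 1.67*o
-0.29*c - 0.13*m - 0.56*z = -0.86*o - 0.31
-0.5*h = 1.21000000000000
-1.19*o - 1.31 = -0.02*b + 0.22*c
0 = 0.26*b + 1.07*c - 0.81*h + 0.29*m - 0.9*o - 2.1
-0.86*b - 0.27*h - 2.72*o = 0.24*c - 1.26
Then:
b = 5.15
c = -0.93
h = -2.42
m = -3.31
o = -0.84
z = 0.51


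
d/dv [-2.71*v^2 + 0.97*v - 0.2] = 0.97 - 5.42*v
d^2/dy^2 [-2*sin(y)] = 2*sin(y)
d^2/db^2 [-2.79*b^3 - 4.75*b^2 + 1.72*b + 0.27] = -16.74*b - 9.5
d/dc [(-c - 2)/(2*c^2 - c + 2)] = (-2*c^2 + c + (c + 2)*(4*c - 1) - 2)/(2*c^2 - c + 2)^2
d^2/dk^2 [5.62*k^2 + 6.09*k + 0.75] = 11.2400000000000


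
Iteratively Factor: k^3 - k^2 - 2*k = (k - 2)*(k^2 + k) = (k - 2)*(k + 1)*(k)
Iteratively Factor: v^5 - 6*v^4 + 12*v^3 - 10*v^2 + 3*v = (v)*(v^4 - 6*v^3 + 12*v^2 - 10*v + 3) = v*(v - 3)*(v^3 - 3*v^2 + 3*v - 1) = v*(v - 3)*(v - 1)*(v^2 - 2*v + 1) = v*(v - 3)*(v - 1)^2*(v - 1)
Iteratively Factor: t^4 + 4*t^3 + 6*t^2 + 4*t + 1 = (t + 1)*(t^3 + 3*t^2 + 3*t + 1) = (t + 1)^2*(t^2 + 2*t + 1) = (t + 1)^3*(t + 1)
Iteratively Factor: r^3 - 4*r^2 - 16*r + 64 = (r + 4)*(r^2 - 8*r + 16) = (r - 4)*(r + 4)*(r - 4)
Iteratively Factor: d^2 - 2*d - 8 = (d - 4)*(d + 2)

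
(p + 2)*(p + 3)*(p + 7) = p^3 + 12*p^2 + 41*p + 42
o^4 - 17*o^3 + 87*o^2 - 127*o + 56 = (o - 8)*(o - 7)*(o - 1)^2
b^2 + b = b*(b + 1)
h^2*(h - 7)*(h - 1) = h^4 - 8*h^3 + 7*h^2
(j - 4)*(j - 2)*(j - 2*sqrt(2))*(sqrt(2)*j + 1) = sqrt(2)*j^4 - 6*sqrt(2)*j^3 - 3*j^3 + 6*sqrt(2)*j^2 + 18*j^2 - 24*j + 12*sqrt(2)*j - 16*sqrt(2)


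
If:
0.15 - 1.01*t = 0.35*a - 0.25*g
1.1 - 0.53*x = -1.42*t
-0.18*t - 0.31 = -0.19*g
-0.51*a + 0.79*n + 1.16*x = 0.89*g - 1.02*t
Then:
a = 3.30519961876522 - 0.824494334427618*x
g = 0.353595255744996*x + 0.89770200148258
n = 4.14524991387365 - 2.08417285860399*x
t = 0.373239436619718*x - 0.774647887323944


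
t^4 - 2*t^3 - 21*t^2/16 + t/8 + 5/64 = (t - 5/2)*(t - 1/4)*(t + 1/4)*(t + 1/2)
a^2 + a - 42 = (a - 6)*(a + 7)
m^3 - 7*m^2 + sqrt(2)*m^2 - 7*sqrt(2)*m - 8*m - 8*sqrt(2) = (m - 8)*(m + 1)*(m + sqrt(2))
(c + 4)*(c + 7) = c^2 + 11*c + 28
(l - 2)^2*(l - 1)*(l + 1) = l^4 - 4*l^3 + 3*l^2 + 4*l - 4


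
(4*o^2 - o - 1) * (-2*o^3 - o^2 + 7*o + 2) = -8*o^5 - 2*o^4 + 31*o^3 + 2*o^2 - 9*o - 2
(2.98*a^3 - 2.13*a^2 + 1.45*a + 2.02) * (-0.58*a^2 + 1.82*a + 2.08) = -1.7284*a^5 + 6.659*a^4 + 1.4808*a^3 - 2.963*a^2 + 6.6924*a + 4.2016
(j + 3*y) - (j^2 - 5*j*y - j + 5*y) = -j^2 + 5*j*y + 2*j - 2*y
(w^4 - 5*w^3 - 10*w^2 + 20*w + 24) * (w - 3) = w^5 - 8*w^4 + 5*w^3 + 50*w^2 - 36*w - 72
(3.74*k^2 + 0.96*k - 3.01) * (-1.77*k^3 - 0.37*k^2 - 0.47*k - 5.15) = -6.6198*k^5 - 3.083*k^4 + 3.2147*k^3 - 18.5985*k^2 - 3.5293*k + 15.5015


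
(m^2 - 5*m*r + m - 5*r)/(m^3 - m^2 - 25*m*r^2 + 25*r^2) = (m + 1)/(m^2 + 5*m*r - m - 5*r)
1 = 1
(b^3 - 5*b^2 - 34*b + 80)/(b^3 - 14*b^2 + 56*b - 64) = (b + 5)/(b - 4)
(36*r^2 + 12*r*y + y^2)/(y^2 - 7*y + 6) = (36*r^2 + 12*r*y + y^2)/(y^2 - 7*y + 6)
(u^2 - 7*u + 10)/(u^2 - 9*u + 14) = (u - 5)/(u - 7)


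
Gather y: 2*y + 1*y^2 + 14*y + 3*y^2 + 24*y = 4*y^2 + 40*y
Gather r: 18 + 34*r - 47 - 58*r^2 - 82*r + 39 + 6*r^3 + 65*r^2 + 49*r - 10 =6*r^3 + 7*r^2 + r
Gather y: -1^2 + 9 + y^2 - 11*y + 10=y^2 - 11*y + 18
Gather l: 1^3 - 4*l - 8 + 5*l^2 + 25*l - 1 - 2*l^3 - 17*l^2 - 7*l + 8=-2*l^3 - 12*l^2 + 14*l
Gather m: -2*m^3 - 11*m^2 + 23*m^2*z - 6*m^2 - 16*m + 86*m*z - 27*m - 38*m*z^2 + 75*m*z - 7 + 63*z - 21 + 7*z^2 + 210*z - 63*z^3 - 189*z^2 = -2*m^3 + m^2*(23*z - 17) + m*(-38*z^2 + 161*z - 43) - 63*z^3 - 182*z^2 + 273*z - 28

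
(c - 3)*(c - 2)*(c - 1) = c^3 - 6*c^2 + 11*c - 6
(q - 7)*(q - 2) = q^2 - 9*q + 14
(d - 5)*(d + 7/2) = d^2 - 3*d/2 - 35/2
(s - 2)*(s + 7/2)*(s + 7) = s^3 + 17*s^2/2 + 7*s/2 - 49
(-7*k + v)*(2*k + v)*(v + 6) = -14*k^2*v - 84*k^2 - 5*k*v^2 - 30*k*v + v^3 + 6*v^2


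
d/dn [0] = 0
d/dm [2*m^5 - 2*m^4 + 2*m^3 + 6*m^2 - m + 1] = 10*m^4 - 8*m^3 + 6*m^2 + 12*m - 1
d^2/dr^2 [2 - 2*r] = 0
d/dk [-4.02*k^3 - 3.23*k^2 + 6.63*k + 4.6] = -12.06*k^2 - 6.46*k + 6.63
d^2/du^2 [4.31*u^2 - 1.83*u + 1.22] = 8.62000000000000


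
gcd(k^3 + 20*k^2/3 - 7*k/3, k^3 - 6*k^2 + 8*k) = k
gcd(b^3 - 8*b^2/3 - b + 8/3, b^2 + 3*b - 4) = b - 1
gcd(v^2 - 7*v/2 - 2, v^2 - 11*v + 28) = v - 4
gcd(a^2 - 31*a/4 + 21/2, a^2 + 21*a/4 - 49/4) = a - 7/4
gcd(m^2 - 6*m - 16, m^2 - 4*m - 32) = m - 8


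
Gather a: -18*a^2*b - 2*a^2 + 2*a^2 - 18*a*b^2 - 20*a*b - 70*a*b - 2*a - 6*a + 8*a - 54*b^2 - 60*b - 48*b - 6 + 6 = -18*a^2*b + a*(-18*b^2 - 90*b) - 54*b^2 - 108*b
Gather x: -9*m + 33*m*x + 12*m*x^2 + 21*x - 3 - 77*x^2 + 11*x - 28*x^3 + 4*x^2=-9*m - 28*x^3 + x^2*(12*m - 73) + x*(33*m + 32) - 3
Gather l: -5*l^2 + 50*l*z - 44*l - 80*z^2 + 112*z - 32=-5*l^2 + l*(50*z - 44) - 80*z^2 + 112*z - 32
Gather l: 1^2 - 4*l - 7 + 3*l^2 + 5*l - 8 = 3*l^2 + l - 14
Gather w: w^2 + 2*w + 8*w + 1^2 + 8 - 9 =w^2 + 10*w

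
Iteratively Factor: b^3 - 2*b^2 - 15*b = (b + 3)*(b^2 - 5*b) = (b - 5)*(b + 3)*(b)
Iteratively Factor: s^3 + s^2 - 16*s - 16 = (s + 1)*(s^2 - 16) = (s - 4)*(s + 1)*(s + 4)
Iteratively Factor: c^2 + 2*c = (c)*(c + 2)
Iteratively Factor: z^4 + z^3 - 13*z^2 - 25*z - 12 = (z + 1)*(z^3 - 13*z - 12) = (z + 1)*(z + 3)*(z^2 - 3*z - 4) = (z + 1)^2*(z + 3)*(z - 4)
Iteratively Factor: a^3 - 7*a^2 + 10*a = (a - 5)*(a^2 - 2*a) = a*(a - 5)*(a - 2)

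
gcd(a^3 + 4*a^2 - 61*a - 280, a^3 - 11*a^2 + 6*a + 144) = a - 8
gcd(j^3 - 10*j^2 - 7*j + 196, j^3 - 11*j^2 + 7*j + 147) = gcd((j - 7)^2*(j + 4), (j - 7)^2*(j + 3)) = j^2 - 14*j + 49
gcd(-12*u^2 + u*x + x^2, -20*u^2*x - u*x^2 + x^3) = 4*u + x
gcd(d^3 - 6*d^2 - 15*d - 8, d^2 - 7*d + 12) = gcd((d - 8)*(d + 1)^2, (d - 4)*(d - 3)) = 1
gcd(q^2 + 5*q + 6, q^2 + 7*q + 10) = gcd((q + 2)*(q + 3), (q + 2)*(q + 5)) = q + 2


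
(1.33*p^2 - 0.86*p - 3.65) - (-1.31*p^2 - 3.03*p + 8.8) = 2.64*p^2 + 2.17*p - 12.45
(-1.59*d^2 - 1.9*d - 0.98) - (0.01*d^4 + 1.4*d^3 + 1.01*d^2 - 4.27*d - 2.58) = -0.01*d^4 - 1.4*d^3 - 2.6*d^2 + 2.37*d + 1.6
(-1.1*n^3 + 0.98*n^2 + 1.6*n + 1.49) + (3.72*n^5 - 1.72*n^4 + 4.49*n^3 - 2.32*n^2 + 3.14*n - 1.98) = 3.72*n^5 - 1.72*n^4 + 3.39*n^3 - 1.34*n^2 + 4.74*n - 0.49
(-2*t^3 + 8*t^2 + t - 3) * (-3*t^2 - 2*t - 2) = 6*t^5 - 20*t^4 - 15*t^3 - 9*t^2 + 4*t + 6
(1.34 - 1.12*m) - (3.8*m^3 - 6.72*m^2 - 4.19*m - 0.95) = -3.8*m^3 + 6.72*m^2 + 3.07*m + 2.29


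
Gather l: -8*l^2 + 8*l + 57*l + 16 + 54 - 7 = -8*l^2 + 65*l + 63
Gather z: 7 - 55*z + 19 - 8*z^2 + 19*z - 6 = -8*z^2 - 36*z + 20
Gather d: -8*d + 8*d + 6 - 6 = 0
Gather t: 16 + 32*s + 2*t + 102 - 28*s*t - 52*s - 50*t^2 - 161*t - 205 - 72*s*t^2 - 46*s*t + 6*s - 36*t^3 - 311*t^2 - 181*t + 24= -14*s - 36*t^3 + t^2*(-72*s - 361) + t*(-74*s - 340) - 63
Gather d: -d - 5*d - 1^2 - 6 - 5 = -6*d - 12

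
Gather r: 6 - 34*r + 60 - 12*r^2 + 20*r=-12*r^2 - 14*r + 66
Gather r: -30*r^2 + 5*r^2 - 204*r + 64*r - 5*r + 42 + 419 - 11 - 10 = -25*r^2 - 145*r + 440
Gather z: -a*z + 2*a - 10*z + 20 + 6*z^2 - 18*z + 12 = 2*a + 6*z^2 + z*(-a - 28) + 32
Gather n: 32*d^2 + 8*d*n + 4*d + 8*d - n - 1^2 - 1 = 32*d^2 + 12*d + n*(8*d - 1) - 2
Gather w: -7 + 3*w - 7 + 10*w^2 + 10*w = 10*w^2 + 13*w - 14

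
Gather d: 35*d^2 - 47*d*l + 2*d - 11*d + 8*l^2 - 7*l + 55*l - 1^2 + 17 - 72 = 35*d^2 + d*(-47*l - 9) + 8*l^2 + 48*l - 56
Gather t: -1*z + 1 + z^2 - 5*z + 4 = z^2 - 6*z + 5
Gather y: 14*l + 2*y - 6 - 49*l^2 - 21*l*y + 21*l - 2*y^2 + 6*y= -49*l^2 + 35*l - 2*y^2 + y*(8 - 21*l) - 6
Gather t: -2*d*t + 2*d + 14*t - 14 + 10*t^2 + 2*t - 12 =2*d + 10*t^2 + t*(16 - 2*d) - 26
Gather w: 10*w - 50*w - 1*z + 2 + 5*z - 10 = -40*w + 4*z - 8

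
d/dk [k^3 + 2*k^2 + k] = 3*k^2 + 4*k + 1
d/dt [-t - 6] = -1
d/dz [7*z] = 7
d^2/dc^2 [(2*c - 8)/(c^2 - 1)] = 4*(4*c^2*(c - 4) + (4 - 3*c)*(c^2 - 1))/(c^2 - 1)^3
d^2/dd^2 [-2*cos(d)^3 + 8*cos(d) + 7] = 18*cos(d)^3 - 20*cos(d)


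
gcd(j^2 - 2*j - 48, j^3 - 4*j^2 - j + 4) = 1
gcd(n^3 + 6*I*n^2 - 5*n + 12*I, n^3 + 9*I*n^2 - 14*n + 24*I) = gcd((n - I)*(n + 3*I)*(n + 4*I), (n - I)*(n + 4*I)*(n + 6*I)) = n^2 + 3*I*n + 4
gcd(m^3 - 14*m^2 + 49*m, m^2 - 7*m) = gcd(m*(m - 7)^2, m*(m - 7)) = m^2 - 7*m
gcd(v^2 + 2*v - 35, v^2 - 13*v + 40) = v - 5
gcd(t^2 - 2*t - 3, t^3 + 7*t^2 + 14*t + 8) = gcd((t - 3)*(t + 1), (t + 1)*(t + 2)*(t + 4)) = t + 1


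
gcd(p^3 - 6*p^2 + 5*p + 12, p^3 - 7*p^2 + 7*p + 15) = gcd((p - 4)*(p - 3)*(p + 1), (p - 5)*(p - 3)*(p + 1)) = p^2 - 2*p - 3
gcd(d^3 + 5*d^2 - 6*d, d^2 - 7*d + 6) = d - 1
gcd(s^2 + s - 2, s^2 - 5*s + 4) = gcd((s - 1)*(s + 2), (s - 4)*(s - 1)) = s - 1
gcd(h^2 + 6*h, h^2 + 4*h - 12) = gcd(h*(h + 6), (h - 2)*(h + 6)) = h + 6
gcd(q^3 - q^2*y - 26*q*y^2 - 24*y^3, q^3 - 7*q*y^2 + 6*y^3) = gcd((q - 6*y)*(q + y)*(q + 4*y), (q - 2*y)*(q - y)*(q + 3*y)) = 1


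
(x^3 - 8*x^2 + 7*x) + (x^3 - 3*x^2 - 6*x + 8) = 2*x^3 - 11*x^2 + x + 8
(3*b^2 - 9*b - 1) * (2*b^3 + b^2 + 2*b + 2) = 6*b^5 - 15*b^4 - 5*b^3 - 13*b^2 - 20*b - 2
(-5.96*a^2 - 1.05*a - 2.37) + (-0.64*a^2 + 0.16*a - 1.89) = -6.6*a^2 - 0.89*a - 4.26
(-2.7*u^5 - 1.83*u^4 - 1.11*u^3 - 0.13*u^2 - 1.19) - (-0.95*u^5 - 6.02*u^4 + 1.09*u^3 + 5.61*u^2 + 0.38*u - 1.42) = -1.75*u^5 + 4.19*u^4 - 2.2*u^3 - 5.74*u^2 - 0.38*u + 0.23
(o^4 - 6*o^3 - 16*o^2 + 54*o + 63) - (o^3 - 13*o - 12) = o^4 - 7*o^3 - 16*o^2 + 67*o + 75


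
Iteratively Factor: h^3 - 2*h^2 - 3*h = (h)*(h^2 - 2*h - 3) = h*(h + 1)*(h - 3)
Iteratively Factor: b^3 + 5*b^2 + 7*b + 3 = (b + 1)*(b^2 + 4*b + 3) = (b + 1)*(b + 3)*(b + 1)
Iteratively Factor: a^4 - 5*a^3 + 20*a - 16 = (a - 4)*(a^3 - a^2 - 4*a + 4) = (a - 4)*(a - 2)*(a^2 + a - 2) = (a - 4)*(a - 2)*(a - 1)*(a + 2)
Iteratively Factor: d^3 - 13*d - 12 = (d - 4)*(d^2 + 4*d + 3) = (d - 4)*(d + 1)*(d + 3)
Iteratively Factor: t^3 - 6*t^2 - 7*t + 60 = (t - 4)*(t^2 - 2*t - 15) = (t - 4)*(t + 3)*(t - 5)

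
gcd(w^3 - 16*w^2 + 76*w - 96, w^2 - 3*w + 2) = w - 2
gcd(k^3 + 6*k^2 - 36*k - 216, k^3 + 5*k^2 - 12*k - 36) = k + 6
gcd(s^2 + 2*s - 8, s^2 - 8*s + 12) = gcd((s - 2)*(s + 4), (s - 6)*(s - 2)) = s - 2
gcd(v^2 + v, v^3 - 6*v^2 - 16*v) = v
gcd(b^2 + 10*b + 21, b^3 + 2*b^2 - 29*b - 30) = 1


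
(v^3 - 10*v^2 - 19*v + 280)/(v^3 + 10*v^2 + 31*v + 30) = (v^2 - 15*v + 56)/(v^2 + 5*v + 6)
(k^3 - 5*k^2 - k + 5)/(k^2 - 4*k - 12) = (-k^3 + 5*k^2 + k - 5)/(-k^2 + 4*k + 12)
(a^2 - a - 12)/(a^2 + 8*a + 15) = (a - 4)/(a + 5)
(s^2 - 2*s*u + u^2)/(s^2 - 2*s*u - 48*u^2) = (-s^2 + 2*s*u - u^2)/(-s^2 + 2*s*u + 48*u^2)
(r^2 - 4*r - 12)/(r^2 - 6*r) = (r + 2)/r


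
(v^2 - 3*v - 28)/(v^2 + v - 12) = (v - 7)/(v - 3)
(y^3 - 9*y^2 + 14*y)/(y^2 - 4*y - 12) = y*(-y^2 + 9*y - 14)/(-y^2 + 4*y + 12)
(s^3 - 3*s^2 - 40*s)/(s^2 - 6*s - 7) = s*(-s^2 + 3*s + 40)/(-s^2 + 6*s + 7)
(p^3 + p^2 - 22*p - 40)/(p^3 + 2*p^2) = (p^2 - p - 20)/p^2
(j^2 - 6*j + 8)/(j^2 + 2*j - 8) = (j - 4)/(j + 4)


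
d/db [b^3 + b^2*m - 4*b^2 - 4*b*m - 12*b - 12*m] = 3*b^2 + 2*b*m - 8*b - 4*m - 12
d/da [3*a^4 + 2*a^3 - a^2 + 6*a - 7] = 12*a^3 + 6*a^2 - 2*a + 6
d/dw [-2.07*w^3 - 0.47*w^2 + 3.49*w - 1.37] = -6.21*w^2 - 0.94*w + 3.49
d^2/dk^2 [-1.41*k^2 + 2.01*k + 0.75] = -2.82000000000000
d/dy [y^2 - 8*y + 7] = 2*y - 8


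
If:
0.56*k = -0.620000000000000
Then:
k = -1.11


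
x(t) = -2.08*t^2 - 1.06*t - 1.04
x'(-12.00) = 48.86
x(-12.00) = -287.84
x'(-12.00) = 48.86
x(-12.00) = -287.84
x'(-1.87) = 6.72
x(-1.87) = -6.33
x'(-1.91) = 6.89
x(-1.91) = -6.60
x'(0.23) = -2.02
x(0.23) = -1.39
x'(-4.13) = 16.12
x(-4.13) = -32.14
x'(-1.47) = 5.06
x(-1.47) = -3.98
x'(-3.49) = 13.46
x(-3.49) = -22.68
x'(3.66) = -16.29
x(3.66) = -32.78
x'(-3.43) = 13.21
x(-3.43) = -21.88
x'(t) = -4.16*t - 1.06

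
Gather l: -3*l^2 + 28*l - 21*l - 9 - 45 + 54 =-3*l^2 + 7*l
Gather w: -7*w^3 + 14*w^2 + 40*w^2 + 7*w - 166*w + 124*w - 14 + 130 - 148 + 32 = -7*w^3 + 54*w^2 - 35*w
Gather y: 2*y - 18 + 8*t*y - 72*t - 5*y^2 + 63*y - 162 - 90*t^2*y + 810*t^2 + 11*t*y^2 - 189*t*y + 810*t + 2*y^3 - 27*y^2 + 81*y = 810*t^2 + 738*t + 2*y^3 + y^2*(11*t - 32) + y*(-90*t^2 - 181*t + 146) - 180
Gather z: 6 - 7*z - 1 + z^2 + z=z^2 - 6*z + 5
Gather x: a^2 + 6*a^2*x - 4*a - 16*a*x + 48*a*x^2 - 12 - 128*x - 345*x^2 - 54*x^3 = a^2 - 4*a - 54*x^3 + x^2*(48*a - 345) + x*(6*a^2 - 16*a - 128) - 12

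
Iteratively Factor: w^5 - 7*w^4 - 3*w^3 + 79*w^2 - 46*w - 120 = (w + 1)*(w^4 - 8*w^3 + 5*w^2 + 74*w - 120) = (w - 2)*(w + 1)*(w^3 - 6*w^2 - 7*w + 60) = (w - 4)*(w - 2)*(w + 1)*(w^2 - 2*w - 15) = (w - 4)*(w - 2)*(w + 1)*(w + 3)*(w - 5)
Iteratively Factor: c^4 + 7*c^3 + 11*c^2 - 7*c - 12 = (c - 1)*(c^3 + 8*c^2 + 19*c + 12) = (c - 1)*(c + 1)*(c^2 + 7*c + 12) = (c - 1)*(c + 1)*(c + 3)*(c + 4)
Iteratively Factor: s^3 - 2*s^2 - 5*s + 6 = (s + 2)*(s^2 - 4*s + 3) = (s - 3)*(s + 2)*(s - 1)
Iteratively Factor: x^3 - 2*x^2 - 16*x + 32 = (x - 4)*(x^2 + 2*x - 8) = (x - 4)*(x + 4)*(x - 2)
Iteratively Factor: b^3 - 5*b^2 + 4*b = (b - 1)*(b^2 - 4*b) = b*(b - 1)*(b - 4)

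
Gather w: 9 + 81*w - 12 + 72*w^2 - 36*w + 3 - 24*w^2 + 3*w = 48*w^2 + 48*w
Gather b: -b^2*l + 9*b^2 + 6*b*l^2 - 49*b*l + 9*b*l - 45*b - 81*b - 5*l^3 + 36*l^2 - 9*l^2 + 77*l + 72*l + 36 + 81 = b^2*(9 - l) + b*(6*l^2 - 40*l - 126) - 5*l^3 + 27*l^2 + 149*l + 117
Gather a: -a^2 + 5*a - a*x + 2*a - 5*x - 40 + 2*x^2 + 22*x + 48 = -a^2 + a*(7 - x) + 2*x^2 + 17*x + 8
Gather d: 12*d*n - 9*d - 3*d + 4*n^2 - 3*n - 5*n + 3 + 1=d*(12*n - 12) + 4*n^2 - 8*n + 4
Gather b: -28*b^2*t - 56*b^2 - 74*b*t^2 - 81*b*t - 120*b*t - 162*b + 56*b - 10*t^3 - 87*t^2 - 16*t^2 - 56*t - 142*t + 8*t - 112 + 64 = b^2*(-28*t - 56) + b*(-74*t^2 - 201*t - 106) - 10*t^3 - 103*t^2 - 190*t - 48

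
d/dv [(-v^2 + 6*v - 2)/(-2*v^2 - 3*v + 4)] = (15*v^2 - 16*v + 18)/(4*v^4 + 12*v^3 - 7*v^2 - 24*v + 16)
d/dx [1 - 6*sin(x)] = -6*cos(x)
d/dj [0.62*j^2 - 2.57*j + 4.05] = 1.24*j - 2.57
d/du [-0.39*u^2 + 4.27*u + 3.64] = 4.27 - 0.78*u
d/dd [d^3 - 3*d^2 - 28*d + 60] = 3*d^2 - 6*d - 28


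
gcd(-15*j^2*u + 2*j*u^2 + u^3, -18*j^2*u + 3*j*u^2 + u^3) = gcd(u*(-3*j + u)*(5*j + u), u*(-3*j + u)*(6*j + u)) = -3*j*u + u^2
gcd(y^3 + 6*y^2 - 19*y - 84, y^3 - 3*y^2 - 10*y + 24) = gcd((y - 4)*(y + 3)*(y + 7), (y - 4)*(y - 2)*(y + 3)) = y^2 - y - 12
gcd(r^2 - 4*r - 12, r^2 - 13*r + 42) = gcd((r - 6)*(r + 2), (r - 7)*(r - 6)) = r - 6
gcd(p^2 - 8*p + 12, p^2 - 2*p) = p - 2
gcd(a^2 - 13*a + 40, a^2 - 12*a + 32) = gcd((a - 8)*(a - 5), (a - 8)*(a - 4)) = a - 8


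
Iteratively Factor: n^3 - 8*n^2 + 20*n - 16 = (n - 4)*(n^2 - 4*n + 4) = (n - 4)*(n - 2)*(n - 2)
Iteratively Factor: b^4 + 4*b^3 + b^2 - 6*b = (b - 1)*(b^3 + 5*b^2 + 6*b) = (b - 1)*(b + 3)*(b^2 + 2*b) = b*(b - 1)*(b + 3)*(b + 2)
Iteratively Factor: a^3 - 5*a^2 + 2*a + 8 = (a - 4)*(a^2 - a - 2) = (a - 4)*(a - 2)*(a + 1)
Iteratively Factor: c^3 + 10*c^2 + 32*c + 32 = (c + 4)*(c^2 + 6*c + 8) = (c + 4)^2*(c + 2)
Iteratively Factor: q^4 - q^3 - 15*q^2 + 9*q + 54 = (q - 3)*(q^3 + 2*q^2 - 9*q - 18) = (q - 3)*(q + 3)*(q^2 - q - 6) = (q - 3)*(q + 2)*(q + 3)*(q - 3)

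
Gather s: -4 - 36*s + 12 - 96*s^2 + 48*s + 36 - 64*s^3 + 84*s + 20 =-64*s^3 - 96*s^2 + 96*s + 64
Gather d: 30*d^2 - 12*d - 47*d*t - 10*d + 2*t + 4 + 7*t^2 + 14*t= 30*d^2 + d*(-47*t - 22) + 7*t^2 + 16*t + 4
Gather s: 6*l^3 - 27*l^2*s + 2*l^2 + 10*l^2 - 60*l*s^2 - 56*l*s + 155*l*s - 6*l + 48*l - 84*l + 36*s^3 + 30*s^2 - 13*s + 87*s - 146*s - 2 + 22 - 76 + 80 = 6*l^3 + 12*l^2 - 42*l + 36*s^3 + s^2*(30 - 60*l) + s*(-27*l^2 + 99*l - 72) + 24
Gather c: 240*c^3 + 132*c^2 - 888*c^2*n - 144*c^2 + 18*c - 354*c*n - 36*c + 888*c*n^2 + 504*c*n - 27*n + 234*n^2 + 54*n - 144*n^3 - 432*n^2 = 240*c^3 + c^2*(-888*n - 12) + c*(888*n^2 + 150*n - 18) - 144*n^3 - 198*n^2 + 27*n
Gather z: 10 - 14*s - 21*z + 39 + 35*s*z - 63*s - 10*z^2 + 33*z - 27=-77*s - 10*z^2 + z*(35*s + 12) + 22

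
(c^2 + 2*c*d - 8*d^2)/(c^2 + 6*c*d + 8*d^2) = (c - 2*d)/(c + 2*d)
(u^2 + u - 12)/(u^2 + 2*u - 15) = (u + 4)/(u + 5)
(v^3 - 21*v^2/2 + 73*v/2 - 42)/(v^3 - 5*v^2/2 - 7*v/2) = (v^2 - 7*v + 12)/(v*(v + 1))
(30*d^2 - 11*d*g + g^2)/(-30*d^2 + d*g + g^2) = (-6*d + g)/(6*d + g)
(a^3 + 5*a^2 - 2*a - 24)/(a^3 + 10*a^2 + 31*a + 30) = (a^2 + 2*a - 8)/(a^2 + 7*a + 10)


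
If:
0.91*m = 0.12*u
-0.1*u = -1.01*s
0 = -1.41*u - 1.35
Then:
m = -0.13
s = -0.09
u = -0.96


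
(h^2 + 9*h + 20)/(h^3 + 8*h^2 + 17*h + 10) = (h + 4)/(h^2 + 3*h + 2)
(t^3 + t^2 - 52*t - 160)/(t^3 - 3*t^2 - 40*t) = (t + 4)/t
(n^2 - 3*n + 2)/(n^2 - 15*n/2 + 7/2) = 2*(n^2 - 3*n + 2)/(2*n^2 - 15*n + 7)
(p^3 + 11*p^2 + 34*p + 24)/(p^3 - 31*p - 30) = (p^2 + 10*p + 24)/(p^2 - p - 30)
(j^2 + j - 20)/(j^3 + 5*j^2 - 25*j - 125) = (j - 4)/(j^2 - 25)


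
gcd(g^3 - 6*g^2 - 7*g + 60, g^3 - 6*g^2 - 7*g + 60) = g^3 - 6*g^2 - 7*g + 60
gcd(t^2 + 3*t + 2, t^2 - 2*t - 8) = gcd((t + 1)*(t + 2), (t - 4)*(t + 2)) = t + 2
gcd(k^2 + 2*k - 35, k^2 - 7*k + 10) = k - 5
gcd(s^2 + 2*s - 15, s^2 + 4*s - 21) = s - 3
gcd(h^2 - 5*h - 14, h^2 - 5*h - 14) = h^2 - 5*h - 14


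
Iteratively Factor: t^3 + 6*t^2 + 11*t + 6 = (t + 2)*(t^2 + 4*t + 3) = (t + 1)*(t + 2)*(t + 3)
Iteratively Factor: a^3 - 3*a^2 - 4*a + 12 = (a - 3)*(a^2 - 4) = (a - 3)*(a + 2)*(a - 2)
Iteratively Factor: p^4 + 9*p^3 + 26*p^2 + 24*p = (p + 4)*(p^3 + 5*p^2 + 6*p) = (p + 2)*(p + 4)*(p^2 + 3*p) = p*(p + 2)*(p + 4)*(p + 3)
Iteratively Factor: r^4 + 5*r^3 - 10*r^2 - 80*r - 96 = (r + 3)*(r^3 + 2*r^2 - 16*r - 32) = (r - 4)*(r + 3)*(r^2 + 6*r + 8) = (r - 4)*(r + 2)*(r + 3)*(r + 4)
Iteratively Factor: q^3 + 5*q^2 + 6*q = (q + 2)*(q^2 + 3*q) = q*(q + 2)*(q + 3)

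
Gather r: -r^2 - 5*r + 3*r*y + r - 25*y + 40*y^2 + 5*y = -r^2 + r*(3*y - 4) + 40*y^2 - 20*y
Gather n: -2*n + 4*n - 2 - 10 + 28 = 2*n + 16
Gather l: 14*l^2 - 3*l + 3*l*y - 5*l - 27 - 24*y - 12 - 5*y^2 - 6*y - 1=14*l^2 + l*(3*y - 8) - 5*y^2 - 30*y - 40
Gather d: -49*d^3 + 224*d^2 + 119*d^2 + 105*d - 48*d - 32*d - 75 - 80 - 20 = -49*d^3 + 343*d^2 + 25*d - 175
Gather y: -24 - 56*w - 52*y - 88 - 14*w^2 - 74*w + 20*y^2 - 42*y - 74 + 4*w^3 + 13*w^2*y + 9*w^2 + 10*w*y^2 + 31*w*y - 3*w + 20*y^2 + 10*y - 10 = 4*w^3 - 5*w^2 - 133*w + y^2*(10*w + 40) + y*(13*w^2 + 31*w - 84) - 196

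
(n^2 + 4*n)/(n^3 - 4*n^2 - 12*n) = (n + 4)/(n^2 - 4*n - 12)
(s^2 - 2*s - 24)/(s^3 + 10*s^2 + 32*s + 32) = (s - 6)/(s^2 + 6*s + 8)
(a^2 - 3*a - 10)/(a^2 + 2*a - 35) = (a + 2)/(a + 7)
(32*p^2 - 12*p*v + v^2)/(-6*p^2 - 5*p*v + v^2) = (-32*p^2 + 12*p*v - v^2)/(6*p^2 + 5*p*v - v^2)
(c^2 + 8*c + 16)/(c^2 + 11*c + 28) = (c + 4)/(c + 7)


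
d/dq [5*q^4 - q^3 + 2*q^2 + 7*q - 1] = 20*q^3 - 3*q^2 + 4*q + 7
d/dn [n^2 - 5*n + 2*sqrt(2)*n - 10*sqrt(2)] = 2*n - 5 + 2*sqrt(2)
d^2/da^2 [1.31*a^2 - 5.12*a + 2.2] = 2.62000000000000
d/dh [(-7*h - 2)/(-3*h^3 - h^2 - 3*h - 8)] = (21*h^3 + 7*h^2 + 21*h - (7*h + 2)*(9*h^2 + 2*h + 3) + 56)/(3*h^3 + h^2 + 3*h + 8)^2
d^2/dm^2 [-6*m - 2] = 0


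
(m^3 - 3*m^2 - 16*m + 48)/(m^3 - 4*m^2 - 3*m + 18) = (m^2 - 16)/(m^2 - m - 6)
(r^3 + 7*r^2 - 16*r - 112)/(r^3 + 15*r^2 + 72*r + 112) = (r - 4)/(r + 4)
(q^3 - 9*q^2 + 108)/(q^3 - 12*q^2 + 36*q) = (q + 3)/q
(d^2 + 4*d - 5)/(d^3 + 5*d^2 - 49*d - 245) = (d - 1)/(d^2 - 49)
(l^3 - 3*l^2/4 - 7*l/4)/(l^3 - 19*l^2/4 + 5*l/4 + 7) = l/(l - 4)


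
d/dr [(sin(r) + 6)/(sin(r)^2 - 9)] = (-12*sin(r) + cos(r)^2 - 10)*cos(r)/(sin(r)^2 - 9)^2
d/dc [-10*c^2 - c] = -20*c - 1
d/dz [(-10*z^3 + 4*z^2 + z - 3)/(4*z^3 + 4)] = (-4*z^4 - 2*z^3 - 21*z^2 + 8*z + 1)/(4*(z^6 + 2*z^3 + 1))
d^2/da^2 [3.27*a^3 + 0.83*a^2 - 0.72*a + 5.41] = 19.62*a + 1.66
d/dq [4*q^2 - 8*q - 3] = 8*q - 8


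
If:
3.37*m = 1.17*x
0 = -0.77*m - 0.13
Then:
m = -0.17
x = -0.49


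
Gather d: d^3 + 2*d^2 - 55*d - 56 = d^3 + 2*d^2 - 55*d - 56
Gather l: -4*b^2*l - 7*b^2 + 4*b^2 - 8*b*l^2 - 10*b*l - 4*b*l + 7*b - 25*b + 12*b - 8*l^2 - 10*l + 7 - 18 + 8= -3*b^2 - 6*b + l^2*(-8*b - 8) + l*(-4*b^2 - 14*b - 10) - 3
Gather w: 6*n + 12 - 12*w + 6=6*n - 12*w + 18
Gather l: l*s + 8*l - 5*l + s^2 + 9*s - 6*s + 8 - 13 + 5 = l*(s + 3) + s^2 + 3*s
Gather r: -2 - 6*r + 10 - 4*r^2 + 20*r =-4*r^2 + 14*r + 8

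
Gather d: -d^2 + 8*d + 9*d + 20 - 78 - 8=-d^2 + 17*d - 66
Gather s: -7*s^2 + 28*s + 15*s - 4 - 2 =-7*s^2 + 43*s - 6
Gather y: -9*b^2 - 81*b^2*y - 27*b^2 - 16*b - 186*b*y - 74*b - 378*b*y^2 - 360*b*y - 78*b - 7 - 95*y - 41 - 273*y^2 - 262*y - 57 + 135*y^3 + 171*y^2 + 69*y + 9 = -36*b^2 - 168*b + 135*y^3 + y^2*(-378*b - 102) + y*(-81*b^2 - 546*b - 288) - 96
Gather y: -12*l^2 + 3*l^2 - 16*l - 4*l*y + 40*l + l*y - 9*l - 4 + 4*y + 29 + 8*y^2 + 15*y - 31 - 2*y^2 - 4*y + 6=-9*l^2 + 15*l + 6*y^2 + y*(15 - 3*l)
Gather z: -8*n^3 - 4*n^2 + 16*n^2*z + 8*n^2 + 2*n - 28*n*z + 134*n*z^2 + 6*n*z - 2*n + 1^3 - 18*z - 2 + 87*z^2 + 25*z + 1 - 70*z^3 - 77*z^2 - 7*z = -8*n^3 + 4*n^2 - 70*z^3 + z^2*(134*n + 10) + z*(16*n^2 - 22*n)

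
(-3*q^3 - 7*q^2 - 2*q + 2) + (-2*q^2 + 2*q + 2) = -3*q^3 - 9*q^2 + 4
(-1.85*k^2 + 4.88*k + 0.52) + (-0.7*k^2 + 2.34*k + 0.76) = -2.55*k^2 + 7.22*k + 1.28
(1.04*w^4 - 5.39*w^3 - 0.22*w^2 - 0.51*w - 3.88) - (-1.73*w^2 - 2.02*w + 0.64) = 1.04*w^4 - 5.39*w^3 + 1.51*w^2 + 1.51*w - 4.52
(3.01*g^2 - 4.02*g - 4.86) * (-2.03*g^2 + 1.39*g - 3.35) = -6.1103*g^4 + 12.3445*g^3 - 5.8055*g^2 + 6.7116*g + 16.281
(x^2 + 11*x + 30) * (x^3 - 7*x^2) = x^5 + 4*x^4 - 47*x^3 - 210*x^2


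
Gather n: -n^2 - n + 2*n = -n^2 + n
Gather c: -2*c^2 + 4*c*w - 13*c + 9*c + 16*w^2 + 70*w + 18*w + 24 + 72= -2*c^2 + c*(4*w - 4) + 16*w^2 + 88*w + 96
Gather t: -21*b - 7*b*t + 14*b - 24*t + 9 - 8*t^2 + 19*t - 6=-7*b - 8*t^2 + t*(-7*b - 5) + 3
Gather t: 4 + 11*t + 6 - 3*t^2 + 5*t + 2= -3*t^2 + 16*t + 12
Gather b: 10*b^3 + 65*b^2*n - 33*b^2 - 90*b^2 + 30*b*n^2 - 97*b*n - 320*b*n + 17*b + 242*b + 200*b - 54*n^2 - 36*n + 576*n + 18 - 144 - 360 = 10*b^3 + b^2*(65*n - 123) + b*(30*n^2 - 417*n + 459) - 54*n^2 + 540*n - 486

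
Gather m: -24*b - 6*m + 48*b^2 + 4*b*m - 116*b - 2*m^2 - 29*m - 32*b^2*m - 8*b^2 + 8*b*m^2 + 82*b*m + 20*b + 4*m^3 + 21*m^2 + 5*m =40*b^2 - 120*b + 4*m^3 + m^2*(8*b + 19) + m*(-32*b^2 + 86*b - 30)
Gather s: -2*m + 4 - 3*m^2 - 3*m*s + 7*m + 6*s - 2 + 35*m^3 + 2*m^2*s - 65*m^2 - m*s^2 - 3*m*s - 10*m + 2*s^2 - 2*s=35*m^3 - 68*m^2 - 5*m + s^2*(2 - m) + s*(2*m^2 - 6*m + 4) + 2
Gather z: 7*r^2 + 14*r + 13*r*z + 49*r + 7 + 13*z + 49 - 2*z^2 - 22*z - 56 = 7*r^2 + 63*r - 2*z^2 + z*(13*r - 9)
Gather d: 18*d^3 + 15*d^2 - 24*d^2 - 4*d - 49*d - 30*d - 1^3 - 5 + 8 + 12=18*d^3 - 9*d^2 - 83*d + 14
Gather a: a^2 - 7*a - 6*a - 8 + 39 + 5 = a^2 - 13*a + 36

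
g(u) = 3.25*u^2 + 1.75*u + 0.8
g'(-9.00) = -56.75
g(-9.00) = 248.30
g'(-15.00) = -95.75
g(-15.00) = 705.80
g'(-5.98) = -37.12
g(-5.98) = 106.56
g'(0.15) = 2.72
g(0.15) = 1.14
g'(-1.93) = -10.80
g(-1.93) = 9.53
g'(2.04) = 15.01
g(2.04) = 17.90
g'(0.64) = 5.91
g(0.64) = 3.25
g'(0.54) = 5.26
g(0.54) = 2.69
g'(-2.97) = -17.56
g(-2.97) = 24.27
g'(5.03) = 34.44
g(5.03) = 91.83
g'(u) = 6.5*u + 1.75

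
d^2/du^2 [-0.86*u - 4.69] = 0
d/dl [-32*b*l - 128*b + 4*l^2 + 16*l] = -32*b + 8*l + 16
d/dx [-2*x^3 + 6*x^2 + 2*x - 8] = -6*x^2 + 12*x + 2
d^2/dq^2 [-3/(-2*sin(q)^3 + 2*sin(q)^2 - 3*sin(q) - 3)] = 3*(2*(6*sin(q)^2 - 4*sin(q) + 3)^2*cos(q)^2 + (9*sin(q)/2 - sin(3*q)/2 + cos(2*q) + 2)*(18*sin(q)^3 - 8*sin(q)^2 - 9*sin(q) + 4))/(9*sin(q)/2 - sin(3*q)/2 + cos(2*q) + 2)^3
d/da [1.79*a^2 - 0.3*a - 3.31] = 3.58*a - 0.3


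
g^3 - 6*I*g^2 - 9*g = g*(g - 3*I)^2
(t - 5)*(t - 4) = t^2 - 9*t + 20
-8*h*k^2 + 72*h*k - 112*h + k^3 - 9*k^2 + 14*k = (-8*h + k)*(k - 7)*(k - 2)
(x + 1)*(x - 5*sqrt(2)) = x^2 - 5*sqrt(2)*x + x - 5*sqrt(2)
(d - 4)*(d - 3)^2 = d^3 - 10*d^2 + 33*d - 36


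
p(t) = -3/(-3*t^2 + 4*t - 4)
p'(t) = -3*(6*t - 4)/(-3*t^2 + 4*t - 4)^2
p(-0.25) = 0.58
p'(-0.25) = 0.61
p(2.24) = 0.30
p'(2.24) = -0.28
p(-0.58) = 0.41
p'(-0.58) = 0.42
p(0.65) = 1.12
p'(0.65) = 0.04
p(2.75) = 0.19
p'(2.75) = -0.15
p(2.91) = 0.17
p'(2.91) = -0.13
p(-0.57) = 0.41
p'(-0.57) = 0.42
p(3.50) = 0.11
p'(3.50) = -0.07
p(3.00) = 0.16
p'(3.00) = -0.12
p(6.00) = 0.03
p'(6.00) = -0.01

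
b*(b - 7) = b^2 - 7*b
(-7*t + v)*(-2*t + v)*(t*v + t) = 14*t^3*v + 14*t^3 - 9*t^2*v^2 - 9*t^2*v + t*v^3 + t*v^2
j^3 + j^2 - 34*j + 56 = (j - 4)*(j - 2)*(j + 7)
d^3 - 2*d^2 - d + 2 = (d - 2)*(d - 1)*(d + 1)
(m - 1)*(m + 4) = m^2 + 3*m - 4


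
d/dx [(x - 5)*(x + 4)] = 2*x - 1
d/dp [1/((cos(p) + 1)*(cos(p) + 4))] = (2*cos(p) + 5)*sin(p)/((cos(p) + 1)^2*(cos(p) + 4)^2)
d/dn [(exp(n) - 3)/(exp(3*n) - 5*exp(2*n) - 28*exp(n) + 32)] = ((exp(n) - 3)*(-3*exp(2*n) + 10*exp(n) + 28) + exp(3*n) - 5*exp(2*n) - 28*exp(n) + 32)*exp(n)/(exp(3*n) - 5*exp(2*n) - 28*exp(n) + 32)^2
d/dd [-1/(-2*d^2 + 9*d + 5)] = (9 - 4*d)/(-2*d^2 + 9*d + 5)^2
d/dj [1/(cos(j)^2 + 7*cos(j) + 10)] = (2*cos(j) + 7)*sin(j)/(cos(j)^2 + 7*cos(j) + 10)^2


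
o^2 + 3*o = o*(o + 3)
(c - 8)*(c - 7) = c^2 - 15*c + 56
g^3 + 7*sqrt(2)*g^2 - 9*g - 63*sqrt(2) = (g - 3)*(g + 3)*(g + 7*sqrt(2))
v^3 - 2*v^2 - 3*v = v*(v - 3)*(v + 1)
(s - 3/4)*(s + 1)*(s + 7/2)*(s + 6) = s^4 + 39*s^3/4 + 181*s^2/8 - 15*s/8 - 63/4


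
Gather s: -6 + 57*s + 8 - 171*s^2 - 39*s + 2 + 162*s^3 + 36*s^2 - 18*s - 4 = 162*s^3 - 135*s^2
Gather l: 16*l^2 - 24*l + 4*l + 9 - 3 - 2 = 16*l^2 - 20*l + 4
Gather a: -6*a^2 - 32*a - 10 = -6*a^2 - 32*a - 10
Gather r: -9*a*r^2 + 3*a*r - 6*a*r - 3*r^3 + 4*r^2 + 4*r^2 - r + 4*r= -3*r^3 + r^2*(8 - 9*a) + r*(3 - 3*a)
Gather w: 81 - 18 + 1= 64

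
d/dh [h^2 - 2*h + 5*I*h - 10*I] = 2*h - 2 + 5*I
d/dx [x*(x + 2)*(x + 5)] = 3*x^2 + 14*x + 10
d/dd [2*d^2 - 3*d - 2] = 4*d - 3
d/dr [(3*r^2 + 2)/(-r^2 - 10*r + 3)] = 2*(-15*r^2 + 11*r + 10)/(r^4 + 20*r^3 + 94*r^2 - 60*r + 9)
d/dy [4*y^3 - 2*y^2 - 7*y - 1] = 12*y^2 - 4*y - 7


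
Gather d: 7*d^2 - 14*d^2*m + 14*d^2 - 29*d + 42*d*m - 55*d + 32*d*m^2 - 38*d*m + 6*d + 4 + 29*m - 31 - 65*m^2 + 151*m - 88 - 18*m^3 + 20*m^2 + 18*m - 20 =d^2*(21 - 14*m) + d*(32*m^2 + 4*m - 78) - 18*m^3 - 45*m^2 + 198*m - 135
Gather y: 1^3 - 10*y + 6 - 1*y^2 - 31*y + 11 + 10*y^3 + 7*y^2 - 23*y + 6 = 10*y^3 + 6*y^2 - 64*y + 24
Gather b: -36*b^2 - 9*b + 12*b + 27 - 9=-36*b^2 + 3*b + 18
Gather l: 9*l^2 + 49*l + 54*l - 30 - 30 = 9*l^2 + 103*l - 60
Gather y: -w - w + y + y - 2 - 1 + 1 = -2*w + 2*y - 2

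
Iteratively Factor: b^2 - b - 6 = (b - 3)*(b + 2)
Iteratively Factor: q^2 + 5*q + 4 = (q + 1)*(q + 4)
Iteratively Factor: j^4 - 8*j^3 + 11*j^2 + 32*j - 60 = (j + 2)*(j^3 - 10*j^2 + 31*j - 30) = (j - 5)*(j + 2)*(j^2 - 5*j + 6) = (j - 5)*(j - 2)*(j + 2)*(j - 3)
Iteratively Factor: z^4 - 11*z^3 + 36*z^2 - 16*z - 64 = (z - 4)*(z^3 - 7*z^2 + 8*z + 16) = (z - 4)*(z + 1)*(z^2 - 8*z + 16) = (z - 4)^2*(z + 1)*(z - 4)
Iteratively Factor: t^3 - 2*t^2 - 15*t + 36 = (t + 4)*(t^2 - 6*t + 9) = (t - 3)*(t + 4)*(t - 3)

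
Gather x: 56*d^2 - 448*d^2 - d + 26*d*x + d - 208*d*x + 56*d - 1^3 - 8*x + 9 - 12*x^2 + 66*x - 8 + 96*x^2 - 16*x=-392*d^2 + 56*d + 84*x^2 + x*(42 - 182*d)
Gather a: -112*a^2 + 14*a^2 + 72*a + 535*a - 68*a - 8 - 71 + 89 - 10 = -98*a^2 + 539*a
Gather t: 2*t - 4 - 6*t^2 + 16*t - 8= -6*t^2 + 18*t - 12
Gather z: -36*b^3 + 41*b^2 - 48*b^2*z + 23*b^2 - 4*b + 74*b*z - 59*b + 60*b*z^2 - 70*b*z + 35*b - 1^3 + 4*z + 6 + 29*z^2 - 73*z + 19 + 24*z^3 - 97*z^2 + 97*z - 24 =-36*b^3 + 64*b^2 - 28*b + 24*z^3 + z^2*(60*b - 68) + z*(-48*b^2 + 4*b + 28)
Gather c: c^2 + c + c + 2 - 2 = c^2 + 2*c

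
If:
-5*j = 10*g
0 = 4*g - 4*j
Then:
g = 0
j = 0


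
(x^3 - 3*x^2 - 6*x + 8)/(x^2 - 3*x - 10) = (x^2 - 5*x + 4)/(x - 5)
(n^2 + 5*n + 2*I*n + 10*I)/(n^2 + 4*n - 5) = (n + 2*I)/(n - 1)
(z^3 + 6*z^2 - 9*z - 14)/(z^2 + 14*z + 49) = (z^2 - z - 2)/(z + 7)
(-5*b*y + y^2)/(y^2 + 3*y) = (-5*b + y)/(y + 3)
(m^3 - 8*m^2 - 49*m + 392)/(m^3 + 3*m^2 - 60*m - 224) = (m - 7)/(m + 4)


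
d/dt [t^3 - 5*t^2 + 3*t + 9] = 3*t^2 - 10*t + 3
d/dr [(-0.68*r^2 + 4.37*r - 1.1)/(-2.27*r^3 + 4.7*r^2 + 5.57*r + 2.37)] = (-1.5436*r^4 + 19.8398*r^3 - 31.8176*r^2 + 7.1168*r + 16.4839)/(5.1529*r^6 - 21.338*r^5 - 3.1978*r^4 + 41.5982*r^3 + 53.3029*r^2 + 26.4018*r + 5.6169)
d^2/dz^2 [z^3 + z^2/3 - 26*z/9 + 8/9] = 6*z + 2/3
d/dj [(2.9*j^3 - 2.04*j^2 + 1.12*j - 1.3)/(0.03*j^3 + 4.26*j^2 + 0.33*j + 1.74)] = (-5.55111512312578e-17*j^5 + 12.4152*j^4 + 1.8468*j^3 + 9.8106*j^2 + 3.9768*j + 2.3778)/(0.0009*j^6 + 0.2556*j^5 + 18.1674*j^4 + 2.916*j^3 + 14.9337*j^2 + 1.1484*j + 3.0276)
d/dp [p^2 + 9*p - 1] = 2*p + 9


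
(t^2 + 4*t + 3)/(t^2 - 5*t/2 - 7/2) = 2*(t + 3)/(2*t - 7)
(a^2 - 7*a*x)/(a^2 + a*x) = (a - 7*x)/(a + x)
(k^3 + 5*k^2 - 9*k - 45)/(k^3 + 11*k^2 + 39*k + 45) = (k - 3)/(k + 3)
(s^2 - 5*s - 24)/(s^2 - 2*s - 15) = (s - 8)/(s - 5)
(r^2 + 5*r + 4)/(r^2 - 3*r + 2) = (r^2 + 5*r + 4)/(r^2 - 3*r + 2)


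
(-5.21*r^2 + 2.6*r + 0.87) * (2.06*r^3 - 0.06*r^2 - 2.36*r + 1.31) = -10.7326*r^5 + 5.6686*r^4 + 13.9318*r^3 - 13.0133*r^2 + 1.3528*r + 1.1397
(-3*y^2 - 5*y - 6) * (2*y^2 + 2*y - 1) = -6*y^4 - 16*y^3 - 19*y^2 - 7*y + 6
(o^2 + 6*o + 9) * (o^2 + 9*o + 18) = o^4 + 15*o^3 + 81*o^2 + 189*o + 162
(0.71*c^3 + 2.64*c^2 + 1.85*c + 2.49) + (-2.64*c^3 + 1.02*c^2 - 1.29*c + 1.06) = -1.93*c^3 + 3.66*c^2 + 0.56*c + 3.55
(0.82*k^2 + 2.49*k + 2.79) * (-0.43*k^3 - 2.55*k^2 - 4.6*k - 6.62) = -0.3526*k^5 - 3.1617*k^4 - 11.3212*k^3 - 23.9969*k^2 - 29.3178*k - 18.4698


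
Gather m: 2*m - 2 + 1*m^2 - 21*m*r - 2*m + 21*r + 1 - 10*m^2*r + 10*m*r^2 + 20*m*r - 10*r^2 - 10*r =m^2*(1 - 10*r) + m*(10*r^2 - r) - 10*r^2 + 11*r - 1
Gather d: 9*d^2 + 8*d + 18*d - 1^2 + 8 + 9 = 9*d^2 + 26*d + 16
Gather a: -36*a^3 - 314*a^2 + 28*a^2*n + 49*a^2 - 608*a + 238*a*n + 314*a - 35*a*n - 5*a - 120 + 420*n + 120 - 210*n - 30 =-36*a^3 + a^2*(28*n - 265) + a*(203*n - 299) + 210*n - 30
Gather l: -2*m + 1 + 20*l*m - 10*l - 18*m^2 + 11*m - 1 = l*(20*m - 10) - 18*m^2 + 9*m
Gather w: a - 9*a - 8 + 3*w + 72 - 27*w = -8*a - 24*w + 64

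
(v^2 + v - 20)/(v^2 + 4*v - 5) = (v - 4)/(v - 1)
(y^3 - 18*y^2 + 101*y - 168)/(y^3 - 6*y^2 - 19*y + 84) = (y - 8)/(y + 4)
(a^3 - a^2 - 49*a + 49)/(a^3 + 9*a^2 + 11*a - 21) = (a - 7)/(a + 3)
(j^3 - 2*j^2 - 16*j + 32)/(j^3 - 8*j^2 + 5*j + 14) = (j^2 - 16)/(j^2 - 6*j - 7)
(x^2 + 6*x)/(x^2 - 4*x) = (x + 6)/(x - 4)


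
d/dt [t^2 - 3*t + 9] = 2*t - 3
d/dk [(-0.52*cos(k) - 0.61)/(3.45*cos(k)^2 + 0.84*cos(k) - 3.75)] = (1.794*sin(k)^2 - 4.209*cos(k) - 4.2564)*sin(k)/(3.45*cos(k)^2 + 0.84*cos(k) - 3.75)^2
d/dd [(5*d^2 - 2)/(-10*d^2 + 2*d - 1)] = 2*(5*d^2 - 25*d + 2)/(100*d^4 - 40*d^3 + 24*d^2 - 4*d + 1)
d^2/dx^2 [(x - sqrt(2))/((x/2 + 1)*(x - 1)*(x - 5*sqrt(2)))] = 4*(3*x^5 - 21*sqrt(2)*x^4 + 3*x^4 - 13*sqrt(2)*x^3 + 133*x^3 - 207*sqrt(2)*x^2 + 90*x^2 - 174*sqrt(2)*x + 330*x - 134*sqrt(2) + 80)/(x^9 - 15*sqrt(2)*x^8 + 3*x^8 - 45*sqrt(2)*x^7 + 147*x^7 - 205*sqrt(2)*x^6 + 439*x^6 - 585*sqrt(2)*x^5 - 444*x^5 - 1638*x^4 + 660*sqrt(2)*x^4 + 892*x^3 + 2570*sqrt(2)*x^3 - 1380*sqrt(2)*x^2 + 1800*x^2 - 3000*sqrt(2)*x - 1200*x + 2000*sqrt(2))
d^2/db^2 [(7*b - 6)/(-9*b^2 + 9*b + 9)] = 2*(-7*b^3 + 18*b^2 - 39*b + 19)/(9*(b^6 - 3*b^5 + 5*b^3 - 3*b - 1))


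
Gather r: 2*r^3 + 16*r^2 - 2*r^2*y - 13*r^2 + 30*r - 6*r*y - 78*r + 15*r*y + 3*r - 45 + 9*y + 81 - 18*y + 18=2*r^3 + r^2*(3 - 2*y) + r*(9*y - 45) - 9*y + 54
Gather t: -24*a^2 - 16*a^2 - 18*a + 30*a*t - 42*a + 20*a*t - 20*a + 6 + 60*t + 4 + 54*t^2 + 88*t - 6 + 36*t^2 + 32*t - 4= -40*a^2 - 80*a + 90*t^2 + t*(50*a + 180)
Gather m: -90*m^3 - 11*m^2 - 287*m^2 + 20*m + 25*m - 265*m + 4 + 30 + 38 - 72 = -90*m^3 - 298*m^2 - 220*m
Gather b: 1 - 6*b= 1 - 6*b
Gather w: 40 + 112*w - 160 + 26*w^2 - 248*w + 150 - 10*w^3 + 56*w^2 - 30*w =-10*w^3 + 82*w^2 - 166*w + 30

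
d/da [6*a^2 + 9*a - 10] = 12*a + 9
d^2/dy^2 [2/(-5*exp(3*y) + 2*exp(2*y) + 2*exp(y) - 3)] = 2*(-2*(-15*exp(2*y) + 4*exp(y) + 2)^2*exp(y) + (45*exp(2*y) - 8*exp(y) - 2)*(5*exp(3*y) - 2*exp(2*y) - 2*exp(y) + 3))*exp(y)/(5*exp(3*y) - 2*exp(2*y) - 2*exp(y) + 3)^3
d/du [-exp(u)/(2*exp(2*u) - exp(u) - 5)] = ((4*exp(u) - 1)*exp(u) - 2*exp(2*u) + exp(u) + 5)*exp(u)/(-2*exp(2*u) + exp(u) + 5)^2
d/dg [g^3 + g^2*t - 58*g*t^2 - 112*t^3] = 3*g^2 + 2*g*t - 58*t^2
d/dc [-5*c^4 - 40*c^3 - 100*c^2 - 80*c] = -20*c^3 - 120*c^2 - 200*c - 80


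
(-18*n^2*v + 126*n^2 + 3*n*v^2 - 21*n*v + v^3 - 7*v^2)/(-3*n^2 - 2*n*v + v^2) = (6*n*v - 42*n + v^2 - 7*v)/(n + v)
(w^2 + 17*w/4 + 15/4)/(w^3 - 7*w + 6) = (w + 5/4)/(w^2 - 3*w + 2)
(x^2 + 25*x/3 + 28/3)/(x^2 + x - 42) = (x + 4/3)/(x - 6)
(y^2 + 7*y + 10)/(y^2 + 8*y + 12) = (y + 5)/(y + 6)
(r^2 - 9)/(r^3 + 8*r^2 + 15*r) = (r - 3)/(r*(r + 5))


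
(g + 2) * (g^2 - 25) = g^3 + 2*g^2 - 25*g - 50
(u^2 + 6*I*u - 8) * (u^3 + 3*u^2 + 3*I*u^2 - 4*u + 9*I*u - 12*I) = u^5 + 3*u^4 + 9*I*u^4 - 30*u^3 + 27*I*u^3 - 78*u^2 - 60*I*u^2 + 104*u - 72*I*u + 96*I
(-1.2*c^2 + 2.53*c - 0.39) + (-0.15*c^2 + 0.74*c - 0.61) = -1.35*c^2 + 3.27*c - 1.0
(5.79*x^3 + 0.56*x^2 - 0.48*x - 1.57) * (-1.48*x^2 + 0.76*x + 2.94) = -8.5692*x^5 + 3.5716*x^4 + 18.1586*x^3 + 3.6052*x^2 - 2.6044*x - 4.6158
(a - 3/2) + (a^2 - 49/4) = a^2 + a - 55/4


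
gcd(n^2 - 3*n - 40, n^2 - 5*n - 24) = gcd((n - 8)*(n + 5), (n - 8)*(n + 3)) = n - 8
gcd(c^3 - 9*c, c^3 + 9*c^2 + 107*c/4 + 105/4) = c + 3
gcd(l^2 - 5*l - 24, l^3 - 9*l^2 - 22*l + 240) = l - 8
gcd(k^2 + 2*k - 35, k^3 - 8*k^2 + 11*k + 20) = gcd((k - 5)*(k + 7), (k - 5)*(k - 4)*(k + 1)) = k - 5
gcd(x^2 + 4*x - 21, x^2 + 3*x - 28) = x + 7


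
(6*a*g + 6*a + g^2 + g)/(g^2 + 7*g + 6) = (6*a + g)/(g + 6)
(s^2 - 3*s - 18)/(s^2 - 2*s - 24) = (s + 3)/(s + 4)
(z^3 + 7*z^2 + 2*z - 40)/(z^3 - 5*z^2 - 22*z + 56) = (z + 5)/(z - 7)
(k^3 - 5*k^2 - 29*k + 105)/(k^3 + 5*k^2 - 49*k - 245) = (k - 3)/(k + 7)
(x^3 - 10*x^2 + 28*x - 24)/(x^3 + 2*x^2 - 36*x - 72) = (x^2 - 4*x + 4)/(x^2 + 8*x + 12)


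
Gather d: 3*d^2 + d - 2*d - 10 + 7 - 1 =3*d^2 - d - 4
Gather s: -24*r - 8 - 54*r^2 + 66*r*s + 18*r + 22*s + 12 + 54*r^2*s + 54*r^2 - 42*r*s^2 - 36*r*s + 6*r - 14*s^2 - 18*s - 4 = s^2*(-42*r - 14) + s*(54*r^2 + 30*r + 4)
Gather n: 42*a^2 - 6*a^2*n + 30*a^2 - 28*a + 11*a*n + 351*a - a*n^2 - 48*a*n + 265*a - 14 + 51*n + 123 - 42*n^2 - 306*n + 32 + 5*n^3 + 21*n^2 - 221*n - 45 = 72*a^2 + 588*a + 5*n^3 + n^2*(-a - 21) + n*(-6*a^2 - 37*a - 476) + 96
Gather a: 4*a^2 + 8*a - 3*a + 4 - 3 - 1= 4*a^2 + 5*a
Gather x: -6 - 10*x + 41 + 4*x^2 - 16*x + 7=4*x^2 - 26*x + 42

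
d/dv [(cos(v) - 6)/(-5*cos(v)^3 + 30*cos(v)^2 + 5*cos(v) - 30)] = -2*cos(v)/(5*sin(v)^3)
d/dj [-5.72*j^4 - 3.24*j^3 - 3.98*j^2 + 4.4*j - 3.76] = -22.88*j^3 - 9.72*j^2 - 7.96*j + 4.4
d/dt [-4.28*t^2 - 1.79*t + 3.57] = -8.56*t - 1.79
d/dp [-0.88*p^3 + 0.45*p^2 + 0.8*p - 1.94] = -2.64*p^2 + 0.9*p + 0.8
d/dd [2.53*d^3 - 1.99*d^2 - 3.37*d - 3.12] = 7.59*d^2 - 3.98*d - 3.37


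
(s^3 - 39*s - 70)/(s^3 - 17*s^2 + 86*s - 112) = (s^2 + 7*s + 10)/(s^2 - 10*s + 16)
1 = 1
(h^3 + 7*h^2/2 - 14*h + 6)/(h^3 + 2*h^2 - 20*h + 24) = (h - 1/2)/(h - 2)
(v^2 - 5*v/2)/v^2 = (v - 5/2)/v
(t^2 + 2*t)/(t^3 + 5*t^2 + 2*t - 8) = t/(t^2 + 3*t - 4)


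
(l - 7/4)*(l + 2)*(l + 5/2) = l^3 + 11*l^2/4 - 23*l/8 - 35/4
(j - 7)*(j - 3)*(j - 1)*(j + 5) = j^4 - 6*j^3 - 24*j^2 + 134*j - 105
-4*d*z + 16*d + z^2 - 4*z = (-4*d + z)*(z - 4)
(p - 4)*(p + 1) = p^2 - 3*p - 4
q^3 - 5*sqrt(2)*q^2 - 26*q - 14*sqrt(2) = (q - 7*sqrt(2))*(q + sqrt(2))^2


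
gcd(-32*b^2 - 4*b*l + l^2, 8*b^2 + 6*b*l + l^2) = 4*b + l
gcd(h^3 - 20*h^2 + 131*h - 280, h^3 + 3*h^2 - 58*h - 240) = h - 8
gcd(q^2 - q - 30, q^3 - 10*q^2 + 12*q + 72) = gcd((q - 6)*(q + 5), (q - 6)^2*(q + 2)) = q - 6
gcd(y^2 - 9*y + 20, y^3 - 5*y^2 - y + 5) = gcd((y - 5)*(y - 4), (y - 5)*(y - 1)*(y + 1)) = y - 5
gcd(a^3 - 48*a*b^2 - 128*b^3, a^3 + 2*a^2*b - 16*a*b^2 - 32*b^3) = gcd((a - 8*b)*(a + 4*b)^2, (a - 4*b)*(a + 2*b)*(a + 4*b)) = a + 4*b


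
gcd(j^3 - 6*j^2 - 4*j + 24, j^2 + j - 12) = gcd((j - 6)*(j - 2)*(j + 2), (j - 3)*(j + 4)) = 1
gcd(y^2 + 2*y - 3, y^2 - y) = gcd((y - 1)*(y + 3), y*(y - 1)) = y - 1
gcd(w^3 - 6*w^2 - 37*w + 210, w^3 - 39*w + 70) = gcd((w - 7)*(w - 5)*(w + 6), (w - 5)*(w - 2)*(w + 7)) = w - 5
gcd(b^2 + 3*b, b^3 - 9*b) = b^2 + 3*b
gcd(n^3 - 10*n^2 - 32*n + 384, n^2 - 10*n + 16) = n - 8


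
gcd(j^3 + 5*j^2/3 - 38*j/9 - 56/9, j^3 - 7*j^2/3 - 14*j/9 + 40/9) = j^2 - 2*j/3 - 8/3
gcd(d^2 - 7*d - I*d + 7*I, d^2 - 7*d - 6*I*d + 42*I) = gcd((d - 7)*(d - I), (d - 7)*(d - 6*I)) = d - 7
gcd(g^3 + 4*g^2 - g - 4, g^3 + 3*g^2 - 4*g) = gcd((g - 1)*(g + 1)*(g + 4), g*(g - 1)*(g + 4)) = g^2 + 3*g - 4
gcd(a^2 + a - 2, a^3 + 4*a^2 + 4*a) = a + 2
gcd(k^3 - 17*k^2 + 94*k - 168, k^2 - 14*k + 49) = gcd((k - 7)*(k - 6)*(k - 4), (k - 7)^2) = k - 7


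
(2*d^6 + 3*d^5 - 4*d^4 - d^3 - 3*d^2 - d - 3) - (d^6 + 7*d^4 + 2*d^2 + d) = d^6 + 3*d^5 - 11*d^4 - d^3 - 5*d^2 - 2*d - 3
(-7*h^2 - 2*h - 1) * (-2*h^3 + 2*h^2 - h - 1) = 14*h^5 - 10*h^4 + 5*h^3 + 7*h^2 + 3*h + 1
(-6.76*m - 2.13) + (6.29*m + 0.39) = -0.47*m - 1.74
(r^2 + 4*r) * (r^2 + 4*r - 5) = r^4 + 8*r^3 + 11*r^2 - 20*r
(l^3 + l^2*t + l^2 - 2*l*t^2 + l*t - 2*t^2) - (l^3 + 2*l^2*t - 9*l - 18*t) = -l^2*t + l^2 - 2*l*t^2 + l*t + 9*l - 2*t^2 + 18*t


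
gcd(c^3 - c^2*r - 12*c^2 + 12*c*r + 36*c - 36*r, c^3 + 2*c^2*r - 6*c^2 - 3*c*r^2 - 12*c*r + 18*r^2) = -c^2 + c*r + 6*c - 6*r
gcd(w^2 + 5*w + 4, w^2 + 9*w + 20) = w + 4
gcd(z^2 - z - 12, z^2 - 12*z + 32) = z - 4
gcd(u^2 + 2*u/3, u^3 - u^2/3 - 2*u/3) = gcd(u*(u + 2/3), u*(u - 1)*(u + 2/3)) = u^2 + 2*u/3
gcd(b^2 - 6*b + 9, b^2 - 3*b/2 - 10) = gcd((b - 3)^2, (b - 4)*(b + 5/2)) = 1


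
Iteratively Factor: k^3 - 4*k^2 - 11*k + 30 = (k + 3)*(k^2 - 7*k + 10) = (k - 5)*(k + 3)*(k - 2)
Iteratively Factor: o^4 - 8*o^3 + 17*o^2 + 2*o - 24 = (o - 3)*(o^3 - 5*o^2 + 2*o + 8) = (o - 4)*(o - 3)*(o^2 - o - 2) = (o - 4)*(o - 3)*(o + 1)*(o - 2)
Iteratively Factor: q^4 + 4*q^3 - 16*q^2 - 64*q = (q + 4)*(q^3 - 16*q) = (q + 4)^2*(q^2 - 4*q) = (q - 4)*(q + 4)^2*(q)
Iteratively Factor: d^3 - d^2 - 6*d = (d)*(d^2 - d - 6) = d*(d - 3)*(d + 2)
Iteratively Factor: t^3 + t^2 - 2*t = (t)*(t^2 + t - 2) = t*(t + 2)*(t - 1)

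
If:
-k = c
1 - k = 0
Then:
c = -1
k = 1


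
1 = 1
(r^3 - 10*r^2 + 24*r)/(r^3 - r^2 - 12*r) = (r - 6)/(r + 3)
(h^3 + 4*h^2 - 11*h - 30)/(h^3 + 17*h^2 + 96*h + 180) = (h^2 - h - 6)/(h^2 + 12*h + 36)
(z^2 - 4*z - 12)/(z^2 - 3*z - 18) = (z + 2)/(z + 3)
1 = 1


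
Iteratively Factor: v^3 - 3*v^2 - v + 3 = (v - 1)*(v^2 - 2*v - 3) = (v - 1)*(v + 1)*(v - 3)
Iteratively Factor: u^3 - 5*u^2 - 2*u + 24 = (u + 2)*(u^2 - 7*u + 12) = (u - 4)*(u + 2)*(u - 3)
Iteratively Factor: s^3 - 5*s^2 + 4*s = (s - 4)*(s^2 - s) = (s - 4)*(s - 1)*(s)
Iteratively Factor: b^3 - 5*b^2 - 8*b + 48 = (b + 3)*(b^2 - 8*b + 16) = (b - 4)*(b + 3)*(b - 4)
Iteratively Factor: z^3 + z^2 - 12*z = (z)*(z^2 + z - 12) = z*(z + 4)*(z - 3)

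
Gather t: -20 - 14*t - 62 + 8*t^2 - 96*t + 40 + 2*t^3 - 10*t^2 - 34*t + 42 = 2*t^3 - 2*t^2 - 144*t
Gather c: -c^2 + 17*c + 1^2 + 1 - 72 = -c^2 + 17*c - 70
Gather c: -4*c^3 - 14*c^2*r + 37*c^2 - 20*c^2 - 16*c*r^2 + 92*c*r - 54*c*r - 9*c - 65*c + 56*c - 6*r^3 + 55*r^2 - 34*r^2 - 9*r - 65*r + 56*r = -4*c^3 + c^2*(17 - 14*r) + c*(-16*r^2 + 38*r - 18) - 6*r^3 + 21*r^2 - 18*r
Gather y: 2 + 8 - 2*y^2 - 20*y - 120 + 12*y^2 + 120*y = 10*y^2 + 100*y - 110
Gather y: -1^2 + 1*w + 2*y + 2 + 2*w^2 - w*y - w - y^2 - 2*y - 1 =2*w^2 - w*y - y^2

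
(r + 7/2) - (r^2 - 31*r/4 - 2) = -r^2 + 35*r/4 + 11/2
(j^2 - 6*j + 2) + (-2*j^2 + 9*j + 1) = -j^2 + 3*j + 3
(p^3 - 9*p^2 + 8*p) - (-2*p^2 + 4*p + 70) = p^3 - 7*p^2 + 4*p - 70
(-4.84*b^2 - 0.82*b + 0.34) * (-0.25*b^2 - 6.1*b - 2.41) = 1.21*b^4 + 29.729*b^3 + 16.5814*b^2 - 0.0977999999999999*b - 0.8194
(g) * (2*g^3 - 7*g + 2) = 2*g^4 - 7*g^2 + 2*g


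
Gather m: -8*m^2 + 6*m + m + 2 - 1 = -8*m^2 + 7*m + 1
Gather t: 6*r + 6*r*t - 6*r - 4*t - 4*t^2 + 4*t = 6*r*t - 4*t^2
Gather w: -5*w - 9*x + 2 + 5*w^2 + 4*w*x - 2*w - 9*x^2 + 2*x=5*w^2 + w*(4*x - 7) - 9*x^2 - 7*x + 2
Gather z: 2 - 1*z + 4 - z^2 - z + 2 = -z^2 - 2*z + 8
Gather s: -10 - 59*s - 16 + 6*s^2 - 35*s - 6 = 6*s^2 - 94*s - 32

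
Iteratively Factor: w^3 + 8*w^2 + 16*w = (w + 4)*(w^2 + 4*w) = (w + 4)^2*(w)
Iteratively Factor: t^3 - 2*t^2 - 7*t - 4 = (t - 4)*(t^2 + 2*t + 1) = (t - 4)*(t + 1)*(t + 1)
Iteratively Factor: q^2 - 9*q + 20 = (q - 5)*(q - 4)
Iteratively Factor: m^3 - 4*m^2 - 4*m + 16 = (m + 2)*(m^2 - 6*m + 8) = (m - 4)*(m + 2)*(m - 2)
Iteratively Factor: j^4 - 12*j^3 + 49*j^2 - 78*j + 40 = (j - 1)*(j^3 - 11*j^2 + 38*j - 40) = (j - 4)*(j - 1)*(j^2 - 7*j + 10) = (j - 4)*(j - 2)*(j - 1)*(j - 5)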